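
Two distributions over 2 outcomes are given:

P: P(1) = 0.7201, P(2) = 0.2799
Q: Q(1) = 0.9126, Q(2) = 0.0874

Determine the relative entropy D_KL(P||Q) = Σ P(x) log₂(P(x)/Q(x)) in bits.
0.2239 bits

D_KL(P||Q) = Σ P(x) log₂(P(x)/Q(x))

Computing term by term:
  P(1)·log₂(P(1)/Q(1)) = 0.7201·log₂(0.7201/0.9126) = -0.24612
  P(2)·log₂(P(2)/Q(2)) = 0.2799·log₂(0.2799/0.0874) = 0.47001

D_KL(P||Q) = -0.24612 + 0.47001 = 0.22389 ≈ 0.2239 bits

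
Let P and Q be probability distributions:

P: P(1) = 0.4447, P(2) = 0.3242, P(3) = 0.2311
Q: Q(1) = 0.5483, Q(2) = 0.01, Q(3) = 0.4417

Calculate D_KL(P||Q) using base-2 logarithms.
1.2768 bits

D_KL(P||Q) = Σ P(x) log₂(P(x)/Q(x))

Computing term by term:
  P(1)·log₂(P(1)/Q(1)) = 0.4447·log₂(0.4447/0.5483) = -0.13436
  P(2)·log₂(P(2)/Q(2)) = 0.3242·log₂(0.3242/0.01) = 1.62710
  P(3)·log₂(P(3)/Q(3)) = 0.2311·log₂(0.2311/0.4417) = -0.21597

D_KL(P||Q) = -0.13436 + 1.62710 - 0.21597 = 1.27677 ≈ 1.2768 bits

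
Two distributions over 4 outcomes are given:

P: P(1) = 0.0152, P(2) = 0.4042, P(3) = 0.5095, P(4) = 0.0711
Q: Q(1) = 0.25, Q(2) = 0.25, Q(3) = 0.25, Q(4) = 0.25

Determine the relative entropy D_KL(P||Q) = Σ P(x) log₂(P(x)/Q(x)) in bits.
0.6131 bits

D_KL(P||Q) = Σ P(x) log₂(P(x)/Q(x))

Computing term by term:
  P(1)·log₂(P(1)/Q(1)) = 0.0152·log₂(0.0152/0.25) = -0.06140
  P(2)·log₂(P(2)/Q(2)) = 0.4042·log₂(0.4042/0.25) = 0.28017
  P(3)·log₂(P(3)/Q(3)) = 0.5095·log₂(0.5095/0.25) = 0.52333
  P(4)·log₂(P(4)/Q(4)) = 0.0711·log₂(0.0711/0.25) = -0.12898

D_KL(P||Q) = -0.06140 + 0.28017 + 0.52333 - 0.12898 = 0.61312 ≈ 0.6131 bits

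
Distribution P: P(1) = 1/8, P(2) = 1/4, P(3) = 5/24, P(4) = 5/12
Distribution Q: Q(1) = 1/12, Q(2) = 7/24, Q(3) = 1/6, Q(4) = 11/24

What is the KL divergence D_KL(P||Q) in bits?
0.0273 bits

D_KL(P||Q) = Σ P(x) log₂(P(x)/Q(x))

Computing term by term:
  P(1)·log₂(P(1)/Q(1)) = (1/8)·log₂((1/8)/(1/12)) = 0.07312
  P(2)·log₂(P(2)/Q(2)) = (1/4)·log₂((1/4)/(7/24)) = -0.05560
  P(3)·log₂(P(3)/Q(3)) = (5/24)·log₂((5/24)/(1/6)) = 0.06707
  P(4)·log₂(P(4)/Q(4)) = (5/12)·log₂((5/12)/(11/24)) = -0.05729

D_KL(P||Q) = 0.07312 - 0.05560 + 0.06707 - 0.05729 = 0.02730 ≈ 0.0273 bits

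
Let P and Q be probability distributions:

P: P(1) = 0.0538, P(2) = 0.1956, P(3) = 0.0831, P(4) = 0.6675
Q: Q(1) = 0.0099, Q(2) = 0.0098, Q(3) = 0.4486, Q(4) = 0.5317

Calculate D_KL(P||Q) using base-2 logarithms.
0.9931 bits

D_KL(P||Q) = Σ P(x) log₂(P(x)/Q(x))

Computing term by term:
  P(1)·log₂(P(1)/Q(1)) = 0.0538·log₂(0.0538/0.0099) = 0.13139
  P(2)·log₂(P(2)/Q(2)) = 0.1956·log₂(0.1956/0.0098) = 0.84479
  P(3)·log₂(P(3)/Q(3)) = 0.0831·log₂(0.0831/0.4486) = -0.20214
  P(4)·log₂(P(4)/Q(4)) = 0.6675·log₂(0.6675/0.5317) = 0.21904

D_KL(P||Q) = 0.13139 + 0.84479 - 0.20214 + 0.21904 = 0.99308 ≈ 0.9931 bits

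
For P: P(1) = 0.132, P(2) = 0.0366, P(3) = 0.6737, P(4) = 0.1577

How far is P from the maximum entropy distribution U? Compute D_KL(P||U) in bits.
0.6356 bits

U(i) = 1/4 for all i

D_KL(P||U) = Σ P(x) log₂(P(x) / (1/4))
           = Σ P(x) log₂(P(x)) + log₂(4)
           = log₂(4) - H(P)

H(P) = -Σ P(x) log₂(P(x)):
  -P(1)·log₂(P(1)) = -(0.132)·log₂(0.132) = 0.38562
  -P(2)·log₂(P(2)) = -(0.0366)·log₂(0.0366) = 0.17466
  -P(3)·log₂(P(3)) = -(0.6737)·log₂(0.6737) = 0.38389
  -P(4)·log₂(P(4)) = -(0.1577)·log₂(0.1577) = 0.42023
H(P) = 0.38562 + 0.17466 + 0.38389 + 0.42023 = 1.36440 bits

log₂(4) = 2.00000 bits

D_KL(P||U) = 2.00000 - 1.36440 = 0.63560 ≈ 0.6356 bits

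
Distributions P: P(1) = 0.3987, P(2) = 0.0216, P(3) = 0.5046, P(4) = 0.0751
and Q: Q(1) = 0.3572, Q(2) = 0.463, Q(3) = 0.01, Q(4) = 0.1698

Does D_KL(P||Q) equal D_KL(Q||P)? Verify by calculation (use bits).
D_KL(P||Q) = 2.7339 bits, D_KL(Q||P) = 2.1340 bits. No — D_KL(P||Q) ≠ D_KL(Q||P) for this pair.

D_KL(P||Q) = Σ P(x) log₂(P(x)/Q(x))

Computing term by term:
  P(1)·log₂(P(1)/Q(1)) = 0.3987·log₂(0.3987/0.3572) = 0.06322
  P(2)·log₂(P(2)/Q(2)) = 0.0216·log₂(0.0216/0.463) = -0.09551
  P(3)·log₂(P(3)/Q(3)) = 0.5046·log₂(0.5046/0.01) = 2.85456
  P(4)·log₂(P(4)/Q(4)) = 0.0751·log₂(0.0751/0.1698) = -0.08839

D_KL(P||Q) = 0.06322 - 0.09551 + 2.85456 - 0.08839 = 2.73388 ≈ 2.7339 bits

D_KL(Q||P) = Σ Q(x) log₂(Q(x)/P(x))

Computing term by term:
  Q(1)·log₂(Q(1)/P(1)) = 0.3572·log₂(0.3572/0.3987) = -0.05664
  Q(2)·log₂(Q(2)/P(2)) = 0.463·log₂(0.463/0.0216) = 2.04734
  Q(3)·log₂(Q(3)/P(3)) = 0.01·log₂(0.01/0.5046) = -0.05657
  Q(4)·log₂(Q(4)/P(4)) = 0.1698·log₂(0.1698/0.0751) = 0.19985

D_KL(Q||P) = -0.05664 + 2.04734 - 0.05657 + 0.19985 = 2.13398 ≈ 2.1340 bits

These are NOT equal (difference: 0.5999 bits). KL divergence is asymmetric: D_KL(P||Q) ≠ D_KL(Q||P) in general.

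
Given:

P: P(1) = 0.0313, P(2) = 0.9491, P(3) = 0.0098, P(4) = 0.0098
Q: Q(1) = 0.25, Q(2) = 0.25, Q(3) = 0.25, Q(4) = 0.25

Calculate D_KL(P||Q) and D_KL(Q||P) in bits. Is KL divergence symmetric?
D_KL(P||Q) = 1.6412 bits, D_KL(Q||P) = 2.6048 bits. No, KL divergence is not symmetric.

D_KL(P||Q) = Σ P(x) log₂(P(x)/Q(x))

Computing term by term:
  P(1)·log₂(P(1)/Q(1)) = 0.0313·log₂(0.0313/0.25) = -0.09383
  P(2)·log₂(P(2)/Q(2)) = 0.9491·log₂(0.9491/0.25) = 1.82667
  P(3)·log₂(P(3)/Q(3)) = 0.0098·log₂(0.0098/0.25) = -0.04580
  P(4)·log₂(P(4)/Q(4)) = 0.0098·log₂(0.0098/0.25) = -0.04580

D_KL(P||Q) = -0.09383 + 1.82667 - 0.04580 - 0.04580 = 1.64124 ≈ 1.6412 bits

D_KL(Q||P) = Σ Q(x) log₂(Q(x)/P(x))

Computing term by term:
  Q(1)·log₂(Q(1)/P(1)) = 0.25·log₂(0.25/0.0313) = 0.74942
  Q(2)·log₂(Q(2)/P(2)) = 0.25·log₂(0.25/0.9491) = -0.48116
  Q(3)·log₂(Q(3)/P(3)) = 0.25·log₂(0.25/0.0098) = 1.16825
  Q(4)·log₂(Q(4)/P(4)) = 0.25·log₂(0.25/0.0098) = 1.16825

D_KL(Q||P) = 0.74942 - 0.48116 + 1.16825 + 1.16825 = 2.60476 ≈ 2.6048 bits

These are NOT equal (difference: 0.9636 bits). KL divergence is asymmetric: D_KL(P||Q) ≠ D_KL(Q||P) in general.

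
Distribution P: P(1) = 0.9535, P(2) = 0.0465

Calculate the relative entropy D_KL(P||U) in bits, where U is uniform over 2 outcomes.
0.7287 bits

U(i) = 1/2 for all i

D_KL(P||U) = Σ P(x) log₂(P(x) / (1/2))
           = Σ P(x) log₂(P(x)) + log₂(2)
           = log₂(2) - H(P)

H(P) = -Σ P(x) log₂(P(x)):
  -P(1)·log₂(P(1)) = -(0.9535)·log₂(0.9535) = 0.06550
  -P(2)·log₂(P(2)) = -(0.0465)·log₂(0.0465) = 0.20584
H(P) = 0.06550 + 0.20584 = 0.27134 bits

log₂(2) = 1.00000 bits

D_KL(P||U) = 1.00000 - 0.27134 = 0.72866 ≈ 0.7287 bits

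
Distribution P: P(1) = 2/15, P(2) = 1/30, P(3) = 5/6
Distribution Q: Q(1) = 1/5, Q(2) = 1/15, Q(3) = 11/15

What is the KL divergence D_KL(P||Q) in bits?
0.0424 bits

D_KL(P||Q) = Σ P(x) log₂(P(x)/Q(x))

Computing term by term:
  P(1)·log₂(P(1)/Q(1)) = (2/15)·log₂((2/15)/(1/5)) = -0.07800
  P(2)·log₂(P(2)/Q(2)) = (1/30)·log₂((1/30)/(1/15)) = -0.03333
  P(3)·log₂(P(3)/Q(3)) = (5/6)·log₂((5/6)/(11/15)) = 0.15369

D_KL(P||Q) = -0.07800 - 0.03333 + 0.15369 = 0.04236 ≈ 0.0424 bits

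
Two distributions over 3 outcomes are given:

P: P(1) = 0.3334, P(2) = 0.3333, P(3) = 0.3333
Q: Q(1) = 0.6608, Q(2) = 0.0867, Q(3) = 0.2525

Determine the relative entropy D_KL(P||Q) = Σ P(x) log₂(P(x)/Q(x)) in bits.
0.4520 bits

D_KL(P||Q) = Σ P(x) log₂(P(x)/Q(x))

Computing term by term:
  P(1)·log₂(P(1)/Q(1)) = 0.3334·log₂(0.3334/0.6608) = -0.32905
  P(2)·log₂(P(2)/Q(2)) = 0.3333·log₂(0.3333/0.0867) = 0.64751
  P(3)·log₂(P(3)/Q(3)) = 0.3333·log₂(0.3333/0.2525) = 0.13350

D_KL(P||Q) = -0.32905 + 0.64751 + 0.13350 = 0.45196 ≈ 0.4520 bits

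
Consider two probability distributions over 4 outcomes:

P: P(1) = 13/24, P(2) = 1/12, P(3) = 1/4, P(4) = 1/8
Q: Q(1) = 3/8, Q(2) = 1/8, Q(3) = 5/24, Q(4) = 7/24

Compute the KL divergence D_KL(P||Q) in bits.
0.1516 bits

D_KL(P||Q) = Σ P(x) log₂(P(x)/Q(x))

Computing term by term:
  P(1)·log₂(P(1)/Q(1)) = (13/24)·log₂((13/24)/(3/8)) = 0.28736
  P(2)·log₂(P(2)/Q(2)) = (1/12)·log₂((1/12)/(1/8)) = -0.04875
  P(3)·log₂(P(3)/Q(3)) = (1/4)·log₂((1/4)/(5/24)) = 0.06576
  P(4)·log₂(P(4)/Q(4)) = (1/8)·log₂((1/8)/(7/24)) = -0.15280

D_KL(P||Q) = 0.28736 - 0.04875 + 0.06576 - 0.15280 = 0.15157 ≈ 0.1516 bits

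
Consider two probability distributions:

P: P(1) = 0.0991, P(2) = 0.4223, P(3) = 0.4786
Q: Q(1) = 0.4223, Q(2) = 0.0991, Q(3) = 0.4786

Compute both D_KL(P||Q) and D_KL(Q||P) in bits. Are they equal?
D_KL(P||Q) = 0.6759 bits, D_KL(Q||P) = 0.6759 bits. Yes, in this case they are equal (although KL divergence is not symmetric in general).

D_KL(P||Q) = Σ P(x) log₂(P(x)/Q(x))

Computing term by term:
  P(1)·log₂(P(1)/Q(1)) = 0.0991·log₂(0.0991/0.4223) = -0.20725
  P(2)·log₂(P(2)/Q(2)) = 0.4223·log₂(0.4223/0.0991) = 0.88316
  P(3)·log₂(P(3)/Q(3)) = 0.4786·log₂(0.4786/0.4786) = 0.00000

D_KL(P||Q) = -0.20725 + 0.88316 + 0.00000 = 0.67591 ≈ 0.6759 bits

D_KL(Q||P) = Σ Q(x) log₂(Q(x)/P(x))

Computing term by term:
  Q(1)·log₂(Q(1)/P(1)) = 0.4223·log₂(0.4223/0.0991) = 0.88316
  Q(2)·log₂(Q(2)/P(2)) = 0.0991·log₂(0.0991/0.4223) = -0.20725
  Q(3)·log₂(Q(3)/P(3)) = 0.4786·log₂(0.4786/0.4786) = 0.00000

D_KL(Q||P) = 0.88316 - 0.20725 + 0.00000 = 0.67591 ≈ 0.6759 bits

These ARE equal here. Q is P with outcomes relabeled (Q(1) = P(2), Q(2) = P(1)) by a relabeling that is its own inverse, so the two sums contain exactly the same terms in a different order. This is a special case — KL divergence is not symmetric in general: D_KL(P||Q) ≠ D_KL(Q||P) for most P, Q.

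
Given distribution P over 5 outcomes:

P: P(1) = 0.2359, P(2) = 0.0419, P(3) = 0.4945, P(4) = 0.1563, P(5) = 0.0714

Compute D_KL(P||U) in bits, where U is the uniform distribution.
0.4458 bits

U(i) = 1/5 for all i

D_KL(P||U) = Σ P(x) log₂(P(x) / (1/5))
           = Σ P(x) log₂(P(x)) + log₂(5)
           = log₂(5) - H(P)

H(P) = -Σ P(x) log₂(P(x)):
  -P(1)·log₂(P(1)) = -(0.2359)·log₂(0.2359) = 0.49156
  -P(2)·log₂(P(2)) = -(0.0419)·log₂(0.0419) = 0.19177
  -P(3)·log₂(P(3)) = -(0.4945)·log₂(0.4945) = 0.50239
  -P(4)·log₂(P(4)) = -(0.1563)·log₂(0.1563) = 0.41851
  -P(5)·log₂(P(5)) = -(0.0714)·log₂(0.0714) = 0.27189
H(P) = 0.49156 + 0.19177 + 0.50239 + 0.41851 + 0.27189 = 1.87612 bits

log₂(5) = 2.32193 bits

D_KL(P||U) = 2.32193 - 1.87612 = 0.44581 ≈ 0.4458 bits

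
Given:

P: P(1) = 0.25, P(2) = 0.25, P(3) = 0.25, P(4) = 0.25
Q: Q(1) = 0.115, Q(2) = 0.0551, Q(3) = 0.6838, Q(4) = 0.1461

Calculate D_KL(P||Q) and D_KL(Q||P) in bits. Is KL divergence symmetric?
D_KL(P||Q) = 0.6564 bits, D_KL(Q||P) = 0.6304 bits. No, KL divergence is not symmetric.

D_KL(P||Q) = Σ P(x) log₂(P(x)/Q(x))

Computing term by term:
  P(1)·log₂(P(1)/Q(1)) = 0.25·log₂(0.25/0.115) = 0.28007
  P(2)·log₂(P(2)/Q(2)) = 0.25·log₂(0.25/0.0551) = 0.54545
  P(3)·log₂(P(3)/Q(3)) = 0.25·log₂(0.25/0.6838) = -0.36291
  P(4)·log₂(P(4)/Q(4)) = 0.25·log₂(0.25/0.1461) = 0.19374

D_KL(P||Q) = 0.28007 + 0.54545 - 0.36291 + 0.19374 = 0.65635 ≈ 0.6564 bits

D_KL(Q||P) = Σ Q(x) log₂(Q(x)/P(x))

Computing term by term:
  Q(1)·log₂(Q(1)/P(1)) = 0.115·log₂(0.115/0.25) = -0.12883
  Q(2)·log₂(Q(2)/P(2)) = 0.0551·log₂(0.0551/0.25) = -0.12022
  Q(3)·log₂(Q(3)/P(3)) = 0.6838·log₂(0.6838/0.25) = 0.99264
  Q(4)·log₂(Q(4)/P(4)) = 0.1461·log₂(0.1461/0.25) = -0.11322

D_KL(Q||P) = -0.12883 - 0.12022 + 0.99264 - 0.11322 = 0.63037 ≈ 0.6304 bits

These are NOT equal (difference: 0.0260 bits). KL divergence is asymmetric: D_KL(P||Q) ≠ D_KL(Q||P) in general.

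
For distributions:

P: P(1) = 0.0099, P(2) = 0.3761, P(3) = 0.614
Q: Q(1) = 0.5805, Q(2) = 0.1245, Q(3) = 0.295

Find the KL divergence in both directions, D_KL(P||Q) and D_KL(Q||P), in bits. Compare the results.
D_KL(P||Q) = 1.1910 bits, D_KL(Q||P) = 2.8992 bits. D_KL(Q||P) is larger than D_KL(P||Q) by 1.7082 bits; the two directions differ.

D_KL(P||Q) = Σ P(x) log₂(P(x)/Q(x))

Computing term by term:
  P(1)·log₂(P(1)/Q(1)) = 0.0099·log₂(0.0099/0.5805) = -0.05815
  P(2)·log₂(P(2)/Q(2)) = 0.3761·log₂(0.3761/0.1245) = 0.59987
  P(3)·log₂(P(3)/Q(3)) = 0.614·log₂(0.614/0.295) = 0.64932

D_KL(P||Q) = -0.05815 + 0.59987 + 0.64932 = 1.19104 ≈ 1.1910 bits

D_KL(Q||P) = Σ Q(x) log₂(Q(x)/P(x))

Computing term by term:
  Q(1)·log₂(Q(1)/P(1)) = 0.5805·log₂(0.5805/0.0099) = 3.40970
  Q(2)·log₂(Q(2)/P(2)) = 0.1245·log₂(0.1245/0.3761) = -0.19857
  Q(3)·log₂(Q(3)/P(3)) = 0.295·log₂(0.295/0.614) = -0.31197

D_KL(Q||P) = 3.40970 - 0.19857 - 0.31197 = 2.89916 ≈ 2.8992 bits

These are NOT equal (difference: 1.7082 bits). KL divergence is asymmetric: D_KL(P||Q) ≠ D_KL(Q||P) in general.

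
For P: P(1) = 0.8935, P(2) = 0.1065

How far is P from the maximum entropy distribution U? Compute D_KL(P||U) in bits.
0.5107 bits

U(i) = 1/2 for all i

D_KL(P||U) = Σ P(x) log₂(P(x) / (1/2))
           = Σ P(x) log₂(P(x)) + log₂(2)
           = log₂(2) - H(P)

H(P) = -Σ P(x) log₂(P(x)):
  -P(1)·log₂(P(1)) = -(0.8935)·log₂(0.8935) = 0.14516
  -P(2)·log₂(P(2)) = -(0.1065)·log₂(0.1065) = 0.34411
H(P) = 0.14516 + 0.34411 = 0.48927 bits

log₂(2) = 1.00000 bits

D_KL(P||U) = 1.00000 - 0.48927 = 0.51073 ≈ 0.5107 bits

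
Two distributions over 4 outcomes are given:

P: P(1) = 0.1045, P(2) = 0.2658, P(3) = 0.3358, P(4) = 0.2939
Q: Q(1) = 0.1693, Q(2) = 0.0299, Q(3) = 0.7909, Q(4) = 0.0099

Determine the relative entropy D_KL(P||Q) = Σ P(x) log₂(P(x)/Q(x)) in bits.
1.7878 bits

D_KL(P||Q) = Σ P(x) log₂(P(x)/Q(x))

Computing term by term:
  P(1)·log₂(P(1)/Q(1)) = 0.1045·log₂(0.1045/0.1693) = -0.07274
  P(2)·log₂(P(2)/Q(2)) = 0.2658·log₂(0.2658/0.0299) = 0.83783
  P(3)·log₂(P(3)/Q(3)) = 0.3358·log₂(0.3358/0.7909) = -0.41501
  P(4)·log₂(P(4)/Q(4)) = 0.2939·log₂(0.2939/0.0099) = 1.43769

D_KL(P||Q) = -0.07274 + 0.83783 - 0.41501 + 1.43769 = 1.78777 ≈ 1.7878 bits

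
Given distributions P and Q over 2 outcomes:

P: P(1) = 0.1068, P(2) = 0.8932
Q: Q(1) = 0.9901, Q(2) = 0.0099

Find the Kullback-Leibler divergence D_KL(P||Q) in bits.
5.4586 bits

D_KL(P||Q) = Σ P(x) log₂(P(x)/Q(x))

Computing term by term:
  P(1)·log₂(P(1)/Q(1)) = 0.1068·log₂(0.1068/0.9901) = -0.34311
  P(2)·log₂(P(2)/Q(2)) = 0.8932·log₂(0.8932/0.0099) = 5.80170

D_KL(P||Q) = -0.34311 + 5.80170 = 5.45859 ≈ 5.4586 bits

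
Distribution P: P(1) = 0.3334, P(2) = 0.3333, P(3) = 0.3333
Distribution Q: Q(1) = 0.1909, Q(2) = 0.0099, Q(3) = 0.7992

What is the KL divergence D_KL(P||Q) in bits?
1.5386 bits

D_KL(P||Q) = Σ P(x) log₂(P(x)/Q(x))

Computing term by term:
  P(1)·log₂(P(1)/Q(1)) = 0.3334·log₂(0.3334/0.1909) = 0.26820
  P(2)·log₂(P(2)/Q(2)) = 0.3333·log₂(0.3333/0.0099) = 1.69091
  P(3)·log₂(P(3)/Q(3)) = 0.3333·log₂(0.3333/0.7992) = -0.42054

D_KL(P||Q) = 0.26820 + 1.69091 - 0.42054 = 1.53857 ≈ 1.5386 bits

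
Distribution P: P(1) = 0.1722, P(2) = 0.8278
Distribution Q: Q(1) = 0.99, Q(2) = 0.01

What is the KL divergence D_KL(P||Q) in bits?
4.8396 bits

D_KL(P||Q) = Σ P(x) log₂(P(x)/Q(x))

Computing term by term:
  P(1)·log₂(P(1)/Q(1)) = 0.1722·log₂(0.1722/0.99) = -0.43452
  P(2)·log₂(P(2)/Q(2)) = 0.8278·log₂(0.8278/0.01) = 5.27409

D_KL(P||Q) = -0.43452 + 5.27409 = 4.83957 ≈ 4.8396 bits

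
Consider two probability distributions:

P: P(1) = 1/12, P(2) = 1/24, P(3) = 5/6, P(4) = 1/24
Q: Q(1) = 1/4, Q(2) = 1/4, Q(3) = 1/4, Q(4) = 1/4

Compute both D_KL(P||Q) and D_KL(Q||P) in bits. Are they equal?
D_KL(P||Q) = 1.1000 bits, D_KL(Q||P) = 1.2545 bits. No, they are not equal.

D_KL(P||Q) = Σ P(x) log₂(P(x)/Q(x))

Computing term by term:
  P(1)·log₂(P(1)/Q(1)) = (1/12)·log₂((1/12)/(1/4)) = -0.13208
  P(2)·log₂(P(2)/Q(2)) = (1/24)·log₂((1/24)/(1/4)) = -0.10771
  P(3)·log₂(P(3)/Q(3)) = (5/6)·log₂((5/6)/(1/4)) = 1.44747
  P(4)·log₂(P(4)/Q(4)) = (1/24)·log₂((1/24)/(1/4)) = -0.10771

D_KL(P||Q) = -0.13208 - 0.10771 + 1.44747 - 0.10771 = 1.09997 ≈ 1.1000 bits

D_KL(Q||P) = Σ Q(x) log₂(Q(x)/P(x))

Computing term by term:
  Q(1)·log₂(Q(1)/P(1)) = (1/4)·log₂((1/4)/(1/12)) = 0.39624
  Q(2)·log₂(Q(2)/P(2)) = (1/4)·log₂((1/4)/(1/24)) = 0.64624
  Q(3)·log₂(Q(3)/P(3)) = (1/4)·log₂((1/4)/(5/6)) = -0.43424
  Q(4)·log₂(Q(4)/P(4)) = (1/4)·log₂((1/4)/(1/24)) = 0.64624

D_KL(Q||P) = 0.39624 + 0.64624 - 0.43424 + 0.64624 = 1.25448 ≈ 1.2545 bits

These are NOT equal (difference: 0.1545 bits). KL divergence is asymmetric: D_KL(P||Q) ≠ D_KL(Q||P) in general.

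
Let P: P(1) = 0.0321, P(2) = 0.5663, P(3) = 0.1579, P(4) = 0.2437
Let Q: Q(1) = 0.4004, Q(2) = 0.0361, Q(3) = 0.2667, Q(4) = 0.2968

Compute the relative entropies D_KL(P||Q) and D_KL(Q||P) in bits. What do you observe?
D_KL(P||Q) = 1.9435 bits, D_KL(Q||P) = 1.6005 bits. The two directions give different values (D_KL(P||Q) exceeds D_KL(Q||P) by 0.3430 bits): KL divergence is asymmetric.

D_KL(P||Q) = Σ P(x) log₂(P(x)/Q(x))

Computing term by term:
  P(1)·log₂(P(1)/Q(1)) = 0.0321·log₂(0.0321/0.4004) = -0.11687
  P(2)·log₂(P(2)/Q(2)) = 0.5663·log₂(0.5663/0.0361) = 2.24906
  P(3)·log₂(P(3)/Q(3)) = 0.1579·log₂(0.1579/0.2667) = -0.11941
  P(4)·log₂(P(4)/Q(4)) = 0.2437·log₂(0.2437/0.2968) = -0.06930

D_KL(P||Q) = -0.11687 + 2.24906 - 0.11941 - 0.06930 = 1.94348 ≈ 1.9435 bits

D_KL(Q||P) = Σ Q(x) log₂(Q(x)/P(x))

Computing term by term:
  Q(1)·log₂(Q(1)/P(1)) = 0.4004·log₂(0.4004/0.0321) = 1.45778
  Q(2)·log₂(Q(2)/P(2)) = 0.0361·log₂(0.0361/0.5663) = -0.14337
  Q(3)·log₂(Q(3)/P(3)) = 0.2667·log₂(0.2667/0.1579) = 0.20168
  Q(4)·log₂(Q(4)/P(4)) = 0.2968·log₂(0.2968/0.2437) = 0.08441

D_KL(Q||P) = 1.45778 - 0.14337 + 0.20168 + 0.08441 = 1.60050 ≈ 1.6005 bits

These are NOT equal (difference: 0.3430 bits). KL divergence is asymmetric: D_KL(P||Q) ≠ D_KL(Q||P) in general.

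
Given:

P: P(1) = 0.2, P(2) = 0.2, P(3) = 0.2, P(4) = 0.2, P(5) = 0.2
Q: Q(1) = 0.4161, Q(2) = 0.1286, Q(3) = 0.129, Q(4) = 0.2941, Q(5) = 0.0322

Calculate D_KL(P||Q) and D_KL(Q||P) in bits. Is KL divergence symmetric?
D_KL(P||Q) = 0.4583 bits, D_KL(Q||P) = 0.3550 bits. No, KL divergence is not symmetric.

D_KL(P||Q) = Σ P(x) log₂(P(x)/Q(x))

Computing term by term:
  P(1)·log₂(P(1)/Q(1)) = 0.2·log₂(0.2/0.4161) = -0.21139
  P(2)·log₂(P(2)/Q(2)) = 0.2·log₂(0.2/0.1286) = 0.12742
  P(3)·log₂(P(3)/Q(3)) = 0.2·log₂(0.2/0.129) = 0.12653
  P(4)·log₂(P(4)/Q(4)) = 0.2·log₂(0.2/0.2941) = -0.11126
  P(5)·log₂(P(5)/Q(5)) = 0.2·log₂(0.2/0.0322) = 0.52697

D_KL(P||Q) = -0.21139 + 0.12742 + 0.12653 - 0.11126 + 0.52697 = 0.45827 ≈ 0.4583 bits

D_KL(Q||P) = Σ Q(x) log₂(Q(x)/P(x))

Computing term by term:
  Q(1)·log₂(Q(1)/P(1)) = 0.4161·log₂(0.4161/0.2) = 0.43979
  Q(2)·log₂(Q(2)/P(2)) = 0.1286·log₂(0.1286/0.2) = -0.08193
  Q(3)·log₂(Q(3)/P(3)) = 0.129·log₂(0.129/0.2) = -0.08161
  Q(4)·log₂(Q(4)/P(4)) = 0.2941·log₂(0.2941/0.2) = 0.16361
  Q(5)·log₂(Q(5)/P(5)) = 0.0322·log₂(0.0322/0.2) = -0.08484

D_KL(Q||P) = 0.43979 - 0.08193 - 0.08161 + 0.16361 - 0.08484 = 0.35502 ≈ 0.3550 bits

These are NOT equal (difference: 0.1033 bits). KL divergence is asymmetric: D_KL(P||Q) ≠ D_KL(Q||P) in general.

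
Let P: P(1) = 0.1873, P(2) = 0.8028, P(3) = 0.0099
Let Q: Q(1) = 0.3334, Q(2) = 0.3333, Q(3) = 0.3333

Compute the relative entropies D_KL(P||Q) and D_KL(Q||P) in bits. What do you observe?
D_KL(P||Q) = 0.8121 bits, D_KL(Q||P) = 1.5456 bits. The two directions give different values (D_KL(Q||P) exceeds D_KL(P||Q) by 0.7335 bits): KL divergence is asymmetric.

D_KL(P||Q) = Σ P(x) log₂(P(x)/Q(x))

Computing term by term:
  P(1)·log₂(P(1)/Q(1)) = 0.1873·log₂(0.1873/0.3334) = -0.15582
  P(2)·log₂(P(2)/Q(2)) = 0.8028·log₂(0.8028/0.3333) = 1.01813
  P(3)·log₂(P(3)/Q(3)) = 0.0099·log₂(0.0099/0.3333) = -0.05023

D_KL(P||Q) = -0.15582 + 1.01813 - 0.05023 = 0.81208 ≈ 0.8121 bits

D_KL(Q||P) = Σ Q(x) log₂(Q(x)/P(x))

Computing term by term:
  Q(1)·log₂(Q(1)/P(1)) = 0.3334·log₂(0.3334/0.1873) = 0.27736
  Q(2)·log₂(Q(2)/P(2)) = 0.3333·log₂(0.3333/0.8028) = -0.42270
  Q(3)·log₂(Q(3)/P(3)) = 0.3333·log₂(0.3333/0.0099) = 1.69091

D_KL(Q||P) = 0.27736 - 0.42270 + 1.69091 = 1.54557 ≈ 1.5456 bits

These are NOT equal (difference: 0.7335 bits). KL divergence is asymmetric: D_KL(P||Q) ≠ D_KL(Q||P) in general.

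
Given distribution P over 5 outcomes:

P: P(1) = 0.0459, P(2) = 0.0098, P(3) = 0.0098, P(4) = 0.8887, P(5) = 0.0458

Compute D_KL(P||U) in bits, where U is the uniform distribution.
1.6321 bits

U(i) = 1/5 for all i

D_KL(P||U) = Σ P(x) log₂(P(x) / (1/5))
           = Σ P(x) log₂(P(x)) + log₂(5)
           = log₂(5) - H(P)

H(P) = -Σ P(x) log₂(P(x)):
  -P(1)·log₂(P(1)) = -(0.0459)·log₂(0.0459) = 0.20404
  -P(2)·log₂(P(2)) = -(0.0098)·log₂(0.0098) = 0.06540
  -P(3)·log₂(P(3)) = -(0.0098)·log₂(0.0098) = 0.06540
  -P(4)·log₂(P(4)) = -(0.8887)·log₂(0.8887) = 0.15128
  -P(5)·log₂(P(5)) = -(0.0458)·log₂(0.0458) = 0.20374
H(P) = 0.20404 + 0.06540 + 0.06540 + 0.15128 + 0.20374 = 0.68986 bits

log₂(5) = 2.32193 bits

D_KL(P||U) = 2.32193 - 0.68986 = 1.63207 ≈ 1.6321 bits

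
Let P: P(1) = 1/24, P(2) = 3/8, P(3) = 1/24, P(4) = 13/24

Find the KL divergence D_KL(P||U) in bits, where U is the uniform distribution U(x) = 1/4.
0.6082 bits

U(i) = 1/4 for all i

D_KL(P||U) = Σ P(x) log₂(P(x) / (1/4))
           = Σ P(x) log₂(P(x)) + log₂(4)
           = log₂(4) - H(P)

H(P) = -Σ P(x) log₂(P(x)):
  -P(1)·log₂(P(1)) = -(1/24)·log₂(1/24) = 0.19104
  -P(2)·log₂(P(2)) = -(3/8)·log₂(3/8) = 0.53064
  -P(3)·log₂(P(3)) = -(1/24)·log₂(1/24) = 0.19104
  -P(4)·log₂(P(4)) = -(13/24)·log₂(13/24) = 0.47912
H(P) = 0.19104 + 0.53064 + 0.19104 + 0.47912 = 1.39184 bits

log₂(4) = 2.00000 bits

D_KL(P||U) = 2.00000 - 1.39184 = 0.60816 ≈ 0.6082 bits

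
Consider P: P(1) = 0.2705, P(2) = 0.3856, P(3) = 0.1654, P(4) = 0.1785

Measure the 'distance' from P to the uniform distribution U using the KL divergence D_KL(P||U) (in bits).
0.0865 bits

U(i) = 1/4 for all i

D_KL(P||U) = Σ P(x) log₂(P(x) / (1/4))
           = Σ P(x) log₂(P(x)) + log₂(4)
           = log₂(4) - H(P)

H(P) = -Σ P(x) log₂(P(x)):
  -P(1)·log₂(P(1)) = -(0.2705)·log₂(0.2705) = 0.51024
  -P(2)·log₂(P(2)) = -(0.3856)·log₂(0.3856) = 0.53013
  -P(3)·log₂(P(3)) = -(0.1654)·log₂(0.1654) = 0.42937
  -P(4)·log₂(P(4)) = -(0.1785)·log₂(0.1785) = 0.44375
H(P) = 0.51024 + 0.53013 + 0.42937 + 0.44375 = 1.91349 bits

log₂(4) = 2.00000 bits

D_KL(P||U) = 2.00000 - 1.91349 = 0.08651 ≈ 0.0865 bits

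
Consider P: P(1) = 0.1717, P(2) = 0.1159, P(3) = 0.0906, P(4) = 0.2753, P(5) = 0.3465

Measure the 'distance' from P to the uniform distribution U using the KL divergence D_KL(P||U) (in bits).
0.1691 bits

U(i) = 1/5 for all i

D_KL(P||U) = Σ P(x) log₂(P(x) / (1/5))
           = Σ P(x) log₂(P(x)) + log₂(5)
           = log₂(5) - H(P)

H(P) = -Σ P(x) log₂(P(x)):
  -P(1)·log₂(P(1)) = -(0.1717)·log₂(0.1717) = 0.43647
  -P(2)·log₂(P(2)) = -(0.1159)·log₂(0.1159) = 0.36034
  -P(3)·log₂(P(3)) = -(0.0906)·log₂(0.0906) = 0.31387
  -P(4)·log₂(P(4)) = -(0.2753)·log₂(0.2753) = 0.51231
  -P(5)·log₂(P(5)) = -(0.3465)·log₂(0.3465) = 0.52982
H(P) = 0.43647 + 0.36034 + 0.31387 + 0.51231 + 0.52982 = 2.15281 bits

log₂(5) = 2.32193 bits

D_KL(P||U) = 2.32193 - 2.15281 = 0.16912 ≈ 0.1691 bits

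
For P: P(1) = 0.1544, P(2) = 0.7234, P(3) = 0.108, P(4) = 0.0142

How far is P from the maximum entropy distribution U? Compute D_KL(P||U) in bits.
0.8120 bits

U(i) = 1/4 for all i

D_KL(P||U) = Σ P(x) log₂(P(x) / (1/4))
           = Σ P(x) log₂(P(x)) + log₂(4)
           = log₂(4) - H(P)

H(P) = -Σ P(x) log₂(P(x)):
  -P(1)·log₂(P(1)) = -(0.1544)·log₂(0.1544) = 0.41615
  -P(2)·log₂(P(2)) = -(0.7234)·log₂(0.7234) = 0.33793
  -P(3)·log₂(P(3)) = -(0.108)·log₂(0.108) = 0.34678
  -P(4)·log₂(P(4)) = -(0.0142)·log₂(0.0142) = 0.08716
H(P) = 0.41615 + 0.33793 + 0.34678 + 0.08716 = 1.18802 bits

log₂(4) = 2.00000 bits

D_KL(P||U) = 2.00000 - 1.18802 = 0.81198 ≈ 0.8120 bits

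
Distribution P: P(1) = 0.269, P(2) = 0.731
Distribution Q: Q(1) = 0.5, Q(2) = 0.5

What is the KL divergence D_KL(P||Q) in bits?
0.1600 bits

D_KL(P||Q) = Σ P(x) log₂(P(x)/Q(x))

Computing term by term:
  P(1)·log₂(P(1)/Q(1)) = 0.269·log₂(0.269/0.5) = -0.24057
  P(2)·log₂(P(2)/Q(2)) = 0.731·log₂(0.731/0.5) = 0.40055

D_KL(P||Q) = -0.24057 + 0.40055 = 0.15998 ≈ 0.1600 bits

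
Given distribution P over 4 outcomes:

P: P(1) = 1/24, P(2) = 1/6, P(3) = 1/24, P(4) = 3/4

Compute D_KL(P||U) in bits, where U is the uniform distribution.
0.8758 bits

U(i) = 1/4 for all i

D_KL(P||U) = Σ P(x) log₂(P(x) / (1/4))
           = Σ P(x) log₂(P(x)) + log₂(4)
           = log₂(4) - H(P)

H(P) = -Σ P(x) log₂(P(x)):
  -P(1)·log₂(P(1)) = -(1/24)·log₂(1/24) = 0.19104
  -P(2)·log₂(P(2)) = -(1/6)·log₂(1/6) = 0.43083
  -P(3)·log₂(P(3)) = -(1/24)·log₂(1/24) = 0.19104
  -P(4)·log₂(P(4)) = -(3/4)·log₂(3/4) = 0.31128
H(P) = 0.19104 + 0.43083 + 0.19104 + 0.31128 = 1.12419 bits

log₂(4) = 2.00000 bits

D_KL(P||U) = 2.00000 - 1.12419 = 0.87581 ≈ 0.8758 bits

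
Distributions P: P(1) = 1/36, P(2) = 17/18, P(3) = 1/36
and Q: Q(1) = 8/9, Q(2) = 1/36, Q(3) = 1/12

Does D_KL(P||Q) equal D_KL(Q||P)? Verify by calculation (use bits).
D_KL(P||Q) = 4.6219 bits, D_KL(Q||P) = 4.4352 bits. No — D_KL(P||Q) ≠ D_KL(Q||P) for this pair.

D_KL(P||Q) = Σ P(x) log₂(P(x)/Q(x))

Computing term by term:
  P(1)·log₂(P(1)/Q(1)) = (1/36)·log₂((1/36)/(8/9)) = -0.13889
  P(2)·log₂(P(2)/Q(2)) = (17/18)·log₂((17/18)/(1/36)) = 4.80483
  P(3)·log₂(P(3)/Q(3)) = (1/36)·log₂((1/36)/(1/12)) = -0.04403

D_KL(P||Q) = -0.13889 + 4.80483 - 0.04403 = 4.62191 ≈ 4.6219 bits

D_KL(Q||P) = Σ Q(x) log₂(Q(x)/P(x))

Computing term by term:
  Q(1)·log₂(Q(1)/P(1)) = (8/9)·log₂((8/9)/(1/36)) = 4.44444
  Q(2)·log₂(Q(2)/P(2)) = (1/36)·log₂((1/36)/(17/18)) = -0.14132
  Q(3)·log₂(Q(3)/P(3)) = (1/12)·log₂((1/12)/(1/36)) = 0.13208

D_KL(Q||P) = 4.44444 - 0.14132 + 0.13208 = 4.43520 ≈ 4.4352 bits

These are NOT equal (difference: 0.1867 bits). KL divergence is asymmetric: D_KL(P||Q) ≠ D_KL(Q||P) in general.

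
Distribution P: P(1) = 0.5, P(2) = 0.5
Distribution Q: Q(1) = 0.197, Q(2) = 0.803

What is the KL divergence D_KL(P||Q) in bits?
0.3301 bits

D_KL(P||Q) = Σ P(x) log₂(P(x)/Q(x))

Computing term by term:
  P(1)·log₂(P(1)/Q(1)) = 0.5·log₂(0.5/0.197) = 0.67187
  P(2)·log₂(P(2)/Q(2)) = 0.5·log₂(0.5/0.803) = -0.34174

D_KL(P||Q) = 0.67187 - 0.34174 = 0.33013 ≈ 0.3301 bits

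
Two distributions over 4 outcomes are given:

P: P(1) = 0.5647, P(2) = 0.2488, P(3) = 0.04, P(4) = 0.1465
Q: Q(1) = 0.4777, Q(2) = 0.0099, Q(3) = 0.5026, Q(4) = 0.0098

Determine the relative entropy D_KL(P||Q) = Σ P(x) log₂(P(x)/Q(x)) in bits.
1.7192 bits

D_KL(P||Q) = Σ P(x) log₂(P(x)/Q(x))

Computing term by term:
  P(1)·log₂(P(1)/Q(1)) = 0.5647·log₂(0.5647/0.4777) = 0.13631
  P(2)·log₂(P(2)/Q(2)) = 0.2488·log₂(0.2488/0.0099) = 1.15727
  P(3)·log₂(P(3)/Q(3)) = 0.04·log₂(0.04/0.5026) = -0.14605
  P(4)·log₂(P(4)/Q(4)) = 0.1465·log₂(0.1465/0.0098) = 0.57164

D_KL(P||Q) = 0.13631 + 1.15727 - 0.14605 + 0.57164 = 1.71917 ≈ 1.7192 bits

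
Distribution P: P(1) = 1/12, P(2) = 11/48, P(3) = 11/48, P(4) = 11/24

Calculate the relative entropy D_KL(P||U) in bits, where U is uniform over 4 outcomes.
0.2112 bits

U(i) = 1/4 for all i

D_KL(P||U) = Σ P(x) log₂(P(x) / (1/4))
           = Σ P(x) log₂(P(x)) + log₂(4)
           = log₂(4) - H(P)

H(P) = -Σ P(x) log₂(P(x)):
  -P(1)·log₂(P(1)) = -(1/12)·log₂(1/12) = 0.29875
  -P(2)·log₂(P(2)) = -(11/48)·log₂(11/48) = 0.48710
  -P(3)·log₂(P(3)) = -(11/48)·log₂(11/48) = 0.48710
  -P(4)·log₂(P(4)) = -(11/24)·log₂(11/24) = 0.51587
H(P) = 0.29875 + 0.48710 + 0.48710 + 0.51587 = 1.78882 bits

log₂(4) = 2.00000 bits

D_KL(P||U) = 2.00000 - 1.78882 = 0.21118 ≈ 0.2112 bits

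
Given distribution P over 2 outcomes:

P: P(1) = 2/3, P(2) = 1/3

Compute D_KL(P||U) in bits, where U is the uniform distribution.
0.0817 bits

U(i) = 1/2 for all i

D_KL(P||U) = Σ P(x) log₂(P(x) / (1/2))
           = Σ P(x) log₂(P(x)) + log₂(2)
           = log₂(2) - H(P)

H(P) = -Σ P(x) log₂(P(x)):
  -P(1)·log₂(P(1)) = -(2/3)·log₂(2/3) = 0.38998
  -P(2)·log₂(P(2)) = -(1/3)·log₂(1/3) = 0.52832
H(P) = 0.38998 + 0.52832 = 0.91830 bits

log₂(2) = 1.00000 bits

D_KL(P||U) = 1.00000 - 0.91830 = 0.08170 ≈ 0.0817 bits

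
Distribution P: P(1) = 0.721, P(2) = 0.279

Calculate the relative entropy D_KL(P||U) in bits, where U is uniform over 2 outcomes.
0.1459 bits

U(i) = 1/2 for all i

D_KL(P||U) = Σ P(x) log₂(P(x) / (1/2))
           = Σ P(x) log₂(P(x)) + log₂(2)
           = log₂(2) - H(P)

H(P) = -Σ P(x) log₂(P(x)):
  -P(1)·log₂(P(1)) = -(0.721)·log₂(0.721) = 0.34026
  -P(2)·log₂(P(2)) = -(0.279)·log₂(0.279) = 0.51382
H(P) = 0.34026 + 0.51382 = 0.85408 bits

log₂(2) = 1.00000 bits

D_KL(P||U) = 1.00000 - 0.85408 = 0.14592 ≈ 0.1459 bits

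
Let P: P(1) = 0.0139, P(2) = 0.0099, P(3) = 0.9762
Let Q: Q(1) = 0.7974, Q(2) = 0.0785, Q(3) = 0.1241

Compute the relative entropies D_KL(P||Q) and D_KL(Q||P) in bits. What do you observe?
D_KL(P||Q) = 2.7941 bits, D_KL(Q||P) = 4.5237 bits. The two directions give different values (D_KL(Q||P) exceeds D_KL(P||Q) by 1.7296 bits): KL divergence is asymmetric.

D_KL(P||Q) = Σ P(x) log₂(P(x)/Q(x))

Computing term by term:
  P(1)·log₂(P(1)/Q(1)) = 0.0139·log₂(0.0139/0.7974) = -0.08121
  P(2)·log₂(P(2)/Q(2)) = 0.0099·log₂(0.0099/0.0785) = -0.02957
  P(3)·log₂(P(3)/Q(3)) = 0.9762·log₂(0.9762/0.1241) = 2.90485

D_KL(P||Q) = -0.08121 - 0.02957 + 2.90485 = 2.79407 ≈ 2.7941 bits

D_KL(Q||P) = Σ Q(x) log₂(Q(x)/P(x))

Computing term by term:
  Q(1)·log₂(Q(1)/P(1)) = 0.7974·log₂(0.7974/0.0139) = 4.65853
  Q(2)·log₂(Q(2)/P(2)) = 0.0785·log₂(0.0785/0.0099) = 0.23449
  Q(3)·log₂(Q(3)/P(3)) = 0.1241·log₂(0.1241/0.9762) = -0.36928

D_KL(Q||P) = 4.65853 + 0.23449 - 0.36928 = 4.52374 ≈ 4.5237 bits

These are NOT equal (difference: 1.7296 bits). KL divergence is asymmetric: D_KL(P||Q) ≠ D_KL(Q||P) in general.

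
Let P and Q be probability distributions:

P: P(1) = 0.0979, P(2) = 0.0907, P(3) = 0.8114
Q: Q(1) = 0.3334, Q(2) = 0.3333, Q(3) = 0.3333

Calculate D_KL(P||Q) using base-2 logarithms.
0.6981 bits

D_KL(P||Q) = Σ P(x) log₂(P(x)/Q(x))

Computing term by term:
  P(1)·log₂(P(1)/Q(1)) = 0.0979·log₂(0.0979/0.3334) = -0.17307
  P(2)·log₂(P(2)/Q(2)) = 0.0907·log₂(0.0907/0.3333) = -0.17030
  P(3)·log₂(P(3)/Q(3)) = 0.8114·log₂(0.8114/0.3333) = 1.04151

D_KL(P||Q) = -0.17307 - 0.17030 + 1.04151 = 0.69814 ≈ 0.6981 bits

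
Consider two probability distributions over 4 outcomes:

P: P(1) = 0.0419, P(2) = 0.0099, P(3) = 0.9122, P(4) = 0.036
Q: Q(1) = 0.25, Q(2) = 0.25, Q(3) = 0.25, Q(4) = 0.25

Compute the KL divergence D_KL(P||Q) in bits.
1.4487 bits

D_KL(P||Q) = Σ P(x) log₂(P(x)/Q(x))

Computing term by term:
  P(1)·log₂(P(1)/Q(1)) = 0.0419·log₂(0.0419/0.25) = -0.10797
  P(2)·log₂(P(2)/Q(2)) = 0.0099·log₂(0.0099/0.25) = -0.04612
  P(3)·log₂(P(3)/Q(3)) = 0.9122·log₂(0.9122/0.25) = 1.70346
  P(4)·log₂(P(4)/Q(4)) = 0.036·log₂(0.036/0.25) = -0.10065

D_KL(P||Q) = -0.10797 - 0.04612 + 1.70346 - 0.10065 = 1.44872 ≈ 1.4487 bits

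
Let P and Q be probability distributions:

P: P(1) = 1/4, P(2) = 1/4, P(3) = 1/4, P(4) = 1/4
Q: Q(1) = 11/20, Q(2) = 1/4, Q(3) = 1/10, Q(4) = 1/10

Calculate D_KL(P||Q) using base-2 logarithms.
0.3766 bits

D_KL(P||Q) = Σ P(x) log₂(P(x)/Q(x))

Computing term by term:
  P(1)·log₂(P(1)/Q(1)) = (1/4)·log₂((1/4)/(11/20)) = -0.28438
  P(2)·log₂(P(2)/Q(2)) = (1/4)·log₂((1/4)/(1/4)) = 0.00000
  P(3)·log₂(P(3)/Q(3)) = (1/4)·log₂((1/4)/(1/10)) = 0.33048
  P(4)·log₂(P(4)/Q(4)) = (1/4)·log₂((1/4)/(1/10)) = 0.33048

D_KL(P||Q) = -0.28438 + 0.00000 + 0.33048 + 0.33048 = 0.37658 ≈ 0.3766 bits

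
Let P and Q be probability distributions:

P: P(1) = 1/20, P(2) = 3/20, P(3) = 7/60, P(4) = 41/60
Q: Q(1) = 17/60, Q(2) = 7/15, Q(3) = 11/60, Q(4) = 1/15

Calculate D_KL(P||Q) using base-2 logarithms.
1.8475 bits

D_KL(P||Q) = Σ P(x) log₂(P(x)/Q(x))

Computing term by term:
  P(1)·log₂(P(1)/Q(1)) = (1/20)·log₂((1/20)/(17/60)) = -0.12513
  P(2)·log₂(P(2)/Q(2)) = (3/20)·log₂((3/20)/(7/15)) = -0.24561
  P(3)·log₂(P(3)/Q(3)) = (7/60)·log₂((7/60)/(11/60)) = -0.07608
  P(4)·log₂(P(4)/Q(4)) = (41/60)·log₂((41/60)/(1/15)) = 2.29433

D_KL(P||Q) = -0.12513 - 0.24561 - 0.07608 + 2.29433 = 1.84751 ≈ 1.8475 bits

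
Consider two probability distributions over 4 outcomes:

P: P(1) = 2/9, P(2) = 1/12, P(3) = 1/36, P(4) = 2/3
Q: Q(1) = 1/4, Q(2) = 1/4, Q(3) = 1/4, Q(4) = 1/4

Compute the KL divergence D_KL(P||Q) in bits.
0.6855 bits

D_KL(P||Q) = Σ P(x) log₂(P(x)/Q(x))

Computing term by term:
  P(1)·log₂(P(1)/Q(1)) = (2/9)·log₂((2/9)/(1/4)) = -0.03776
  P(2)·log₂(P(2)/Q(2)) = (1/12)·log₂((1/12)/(1/4)) = -0.13208
  P(3)·log₂(P(3)/Q(3)) = (1/36)·log₂((1/36)/(1/4)) = -0.08805
  P(4)·log₂(P(4)/Q(4)) = (2/3)·log₂((2/3)/(1/4)) = 0.94336

D_KL(P||Q) = -0.03776 - 0.13208 - 0.08805 + 0.94336 = 0.68547 ≈ 0.6855 bits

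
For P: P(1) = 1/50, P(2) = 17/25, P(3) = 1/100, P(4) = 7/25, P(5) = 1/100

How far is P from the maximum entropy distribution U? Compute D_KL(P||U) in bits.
1.1836 bits

U(i) = 1/5 for all i

D_KL(P||U) = Σ P(x) log₂(P(x) / (1/5))
           = Σ P(x) log₂(P(x)) + log₂(5)
           = log₂(5) - H(P)

H(P) = -Σ P(x) log₂(P(x)):
  -P(1)·log₂(P(1)) = -(1/50)·log₂(1/50) = 0.11288
  -P(2)·log₂(P(2)) = -(17/25)·log₂(17/25) = 0.37835
  -P(3)·log₂(P(3)) = -(1/100)·log₂(1/100) = 0.06644
  -P(4)·log₂(P(4)) = -(7/25)·log₂(7/25) = 0.51422
  -P(5)·log₂(P(5)) = -(1/100)·log₂(1/100) = 0.06644
H(P) = 0.11288 + 0.37835 + 0.06644 + 0.51422 + 0.06644 = 1.13833 bits

log₂(5) = 2.32193 bits

D_KL(P||U) = 2.32193 - 1.13833 = 1.18360 ≈ 1.1836 bits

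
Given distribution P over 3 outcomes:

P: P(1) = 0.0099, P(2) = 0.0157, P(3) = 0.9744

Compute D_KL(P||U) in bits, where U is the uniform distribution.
1.3885 bits

U(i) = 1/3 for all i

D_KL(P||U) = Σ P(x) log₂(P(x) / (1/3))
           = Σ P(x) log₂(P(x)) + log₂(3)
           = log₂(3) - H(P)

H(P) = -Σ P(x) log₂(P(x)):
  -P(1)·log₂(P(1)) = -(0.0099)·log₂(0.0099) = 0.06592
  -P(2)·log₂(P(2)) = -(0.0157)·log₂(0.0157) = 0.09409
  -P(3)·log₂(P(3)) = -(0.9744)·log₂(0.9744) = 0.03646
H(P) = 0.06592 + 0.09409 + 0.03646 = 0.19647 bits

log₂(3) = 1.58496 bits

D_KL(P||U) = 1.58496 - 0.19647 = 1.38849 ≈ 1.3885 bits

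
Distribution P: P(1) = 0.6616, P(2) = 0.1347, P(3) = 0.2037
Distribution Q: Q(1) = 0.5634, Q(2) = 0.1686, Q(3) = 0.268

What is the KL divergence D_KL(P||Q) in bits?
0.0291 bits

D_KL(P||Q) = Σ P(x) log₂(P(x)/Q(x))

Computing term by term:
  P(1)·log₂(P(1)/Q(1)) = 0.6616·log₂(0.6616/0.5634) = 0.15336
  P(2)·log₂(P(2)/Q(2)) = 0.1347·log₂(0.1347/0.1686) = -0.04362
  P(3)·log₂(P(3)/Q(3)) = 0.2037·log₂(0.2037/0.268) = -0.08062

D_KL(P||Q) = 0.15336 - 0.04362 - 0.08062 = 0.02912 ≈ 0.0291 bits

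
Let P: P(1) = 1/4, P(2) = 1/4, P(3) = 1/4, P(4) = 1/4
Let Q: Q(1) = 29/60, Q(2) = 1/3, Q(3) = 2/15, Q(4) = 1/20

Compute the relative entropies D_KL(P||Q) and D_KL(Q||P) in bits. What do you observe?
D_KL(P||Q) = 0.4657 bits, D_KL(Q||P) = 0.3610 bits. The two directions give different values (D_KL(P||Q) exceeds D_KL(Q||P) by 0.1047 bits): KL divergence is asymmetric.

D_KL(P||Q) = Σ P(x) log₂(P(x)/Q(x))

Computing term by term:
  P(1)·log₂(P(1)/Q(1)) = (1/4)·log₂((1/4)/(29/60)) = -0.23777
  P(2)·log₂(P(2)/Q(2)) = (1/4)·log₂((1/4)/(1/3)) = -0.10376
  P(3)·log₂(P(3)/Q(3)) = (1/4)·log₂((1/4)/(2/15)) = 0.22672
  P(4)·log₂(P(4)/Q(4)) = (1/4)·log₂((1/4)/(1/20)) = 0.58048

D_KL(P||Q) = -0.23777 - 0.10376 + 0.22672 + 0.58048 = 0.46567 ≈ 0.4657 bits

D_KL(Q||P) = Σ Q(x) log₂(Q(x)/P(x))

Computing term by term:
  Q(1)·log₂(Q(1)/P(1)) = (29/60)·log₂((29/60)/(1/4)) = 0.45969
  Q(2)·log₂(Q(2)/P(2)) = (1/3)·log₂((1/3)/(1/4)) = 0.13835
  Q(3)·log₂(Q(3)/P(3)) = (2/15)·log₂((2/15)/(1/4)) = -0.12092
  Q(4)·log₂(Q(4)/P(4)) = (1/20)·log₂((1/20)/(1/4)) = -0.11610

D_KL(Q||P) = 0.45969 + 0.13835 - 0.12092 - 0.11610 = 0.36102 ≈ 0.3610 bits

These are NOT equal (difference: 0.1047 bits). KL divergence is asymmetric: D_KL(P||Q) ≠ D_KL(Q||P) in general.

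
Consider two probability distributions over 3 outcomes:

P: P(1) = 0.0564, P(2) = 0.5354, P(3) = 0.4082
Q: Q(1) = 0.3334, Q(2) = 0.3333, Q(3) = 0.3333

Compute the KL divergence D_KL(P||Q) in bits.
0.3409 bits

D_KL(P||Q) = Σ P(x) log₂(P(x)/Q(x))

Computing term by term:
  P(1)·log₂(P(1)/Q(1)) = 0.0564·log₂(0.0564/0.3334) = -0.14458
  P(2)·log₂(P(2)/Q(2)) = 0.5354·log₂(0.5354/0.3333) = 0.36610
  P(3)·log₂(P(3)/Q(3)) = 0.4082·log₂(0.4082/0.3333) = 0.11938

D_KL(P||Q) = -0.14458 + 0.36610 + 0.11938 = 0.34090 ≈ 0.3409 bits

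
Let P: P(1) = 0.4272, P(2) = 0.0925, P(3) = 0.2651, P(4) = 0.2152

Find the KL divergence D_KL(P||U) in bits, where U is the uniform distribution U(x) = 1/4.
0.1734 bits

U(i) = 1/4 for all i

D_KL(P||U) = Σ P(x) log₂(P(x) / (1/4))
           = Σ P(x) log₂(P(x)) + log₂(4)
           = log₂(4) - H(P)

H(P) = -Σ P(x) log₂(P(x)):
  -P(1)·log₂(P(1)) = -(0.4272)·log₂(0.4272) = 0.52418
  -P(2)·log₂(P(2)) = -(0.0925)·log₂(0.0925) = 0.31768
  -P(3)·log₂(P(3)) = -(0.2651)·log₂(0.2651) = 0.50777
  -P(4)·log₂(P(4)) = -(0.2152)·log₂(0.2152) = 0.47694
H(P) = 0.52418 + 0.31768 + 0.50777 + 0.47694 = 1.82657 bits

log₂(4) = 2.00000 bits

D_KL(P||U) = 2.00000 - 1.82657 = 0.17343 ≈ 0.1734 bits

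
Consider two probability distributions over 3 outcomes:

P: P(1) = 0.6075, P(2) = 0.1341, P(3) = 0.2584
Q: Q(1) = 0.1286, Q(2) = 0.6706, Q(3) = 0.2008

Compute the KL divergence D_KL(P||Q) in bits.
1.1434 bits

D_KL(P||Q) = Σ P(x) log₂(P(x)/Q(x))

Computing term by term:
  P(1)·log₂(P(1)/Q(1)) = 0.6075·log₂(0.6075/0.1286) = 1.36080
  P(2)·log₂(P(2)/Q(2)) = 0.1341·log₂(0.1341/0.6706) = -0.31140
  P(3)·log₂(P(3)/Q(3)) = 0.2584·log₂(0.2584/0.2008) = 0.09402

D_KL(P||Q) = 1.36080 - 0.31140 + 0.09402 = 1.14342 ≈ 1.1434 bits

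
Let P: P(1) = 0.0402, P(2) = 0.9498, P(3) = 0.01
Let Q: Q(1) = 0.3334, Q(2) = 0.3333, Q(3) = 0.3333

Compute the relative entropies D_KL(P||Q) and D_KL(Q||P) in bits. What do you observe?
D_KL(P||Q) = 1.2617 bits, D_KL(Q||P) = 2.2001 bits. The two directions give different values (D_KL(Q||P) exceeds D_KL(P||Q) by 0.9384 bits): KL divergence is asymmetric.

D_KL(P||Q) = Σ P(x) log₂(P(x)/Q(x))

Computing term by term:
  P(1)·log₂(P(1)/Q(1)) = 0.0402·log₂(0.0402/0.3334) = -0.12269
  P(2)·log₂(P(2)/Q(2)) = 0.9498·log₂(0.9498/0.3333) = 1.43496
  P(3)·log₂(P(3)/Q(3)) = 0.01·log₂(0.01/0.3333) = -0.05059

D_KL(P||Q) = -0.12269 + 1.43496 - 0.05059 = 1.26168 ≈ 1.2617 bits

D_KL(Q||P) = Σ Q(x) log₂(Q(x)/P(x))

Computing term by term:
  Q(1)·log₂(Q(1)/P(1)) = 0.3334·log₂(0.3334/0.0402) = 1.01753
  Q(2)·log₂(Q(2)/P(2)) = 0.3333·log₂(0.3333/0.9498) = -0.50355
  Q(3)·log₂(Q(3)/P(3)) = 0.3333·log₂(0.3333/0.01) = 1.68608

D_KL(Q||P) = 1.01753 - 0.50355 + 1.68608 = 2.20006 ≈ 2.2001 bits

These are NOT equal (difference: 0.9384 bits). KL divergence is asymmetric: D_KL(P||Q) ≠ D_KL(Q||P) in general.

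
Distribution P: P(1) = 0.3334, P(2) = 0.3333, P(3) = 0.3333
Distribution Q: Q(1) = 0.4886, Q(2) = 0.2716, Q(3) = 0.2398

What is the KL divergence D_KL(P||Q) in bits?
0.0729 bits

D_KL(P||Q) = Σ P(x) log₂(P(x)/Q(x))

Computing term by term:
  P(1)·log₂(P(1)/Q(1)) = 0.3334·log₂(0.3334/0.4886) = -0.18384
  P(2)·log₂(P(2)/Q(2)) = 0.3333·log₂(0.3333/0.2716) = 0.09844
  P(3)·log₂(P(3)/Q(3)) = 0.3333·log₂(0.3333/0.2398) = 0.15831

D_KL(P||Q) = -0.18384 + 0.09844 + 0.15831 = 0.07291 ≈ 0.0729 bits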